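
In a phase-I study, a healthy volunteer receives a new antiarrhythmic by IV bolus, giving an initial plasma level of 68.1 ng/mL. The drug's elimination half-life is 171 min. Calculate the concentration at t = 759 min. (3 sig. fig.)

k = ln 2 / 171 = 0.004053 min⁻¹
759 min is 4.439 half-lives, so C = 68.1 × (1/2)^4.439 = 68.1 × 0.04612 ≈ 3.14 ng/mL

3.14 ng/mL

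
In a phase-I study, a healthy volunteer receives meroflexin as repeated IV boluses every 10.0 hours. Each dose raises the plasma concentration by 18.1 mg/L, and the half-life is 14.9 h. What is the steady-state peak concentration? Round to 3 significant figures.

k = ln 2 / 14.9 = 0.04652 h⁻¹
Fraction remaining after one interval: e^(−kτ) = e^(−0.04652 × 10.0) = 0.6280
R = 1 / (1 − 0.6280) = 2.688
Css,max = 18.1 × 2.688 ≈ 48.7 mg/L

48.7 mg/L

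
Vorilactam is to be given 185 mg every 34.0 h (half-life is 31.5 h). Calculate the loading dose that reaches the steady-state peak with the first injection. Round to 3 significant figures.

351 mg

k = ln 2 / 31.5 = 0.02200 h⁻¹
Accumulation ratio R = 1 / (1 − e^(−kτ)) = 1 / (1 − e^(−0.02200×34.0)) = 1 / (1 − 0.4732) = 1.898
Loading dose = maintenance dose × R = 185 × 1.898 ≈ 351 mg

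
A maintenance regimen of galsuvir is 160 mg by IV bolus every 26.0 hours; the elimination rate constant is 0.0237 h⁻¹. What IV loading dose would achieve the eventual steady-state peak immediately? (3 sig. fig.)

348 mg

Accumulation ratio R = 1 / (1 − e^(−kτ)) = 1 / (1 − e^(−0.02370×26.0)) = 1 / (1 − 0.5400) = 2.174
Loading dose = maintenance dose × R = 160 × 2.174 ≈ 348 mg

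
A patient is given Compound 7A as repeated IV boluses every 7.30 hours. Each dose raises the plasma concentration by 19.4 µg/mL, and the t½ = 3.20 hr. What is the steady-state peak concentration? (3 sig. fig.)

k = ln 2 / 3.20 = 0.2166 hr⁻¹
Fraction remaining after one interval: e^(−kτ) = e^(−0.2166 × 7.30) = 0.2057
R = 1 / (1 − 0.2057) = 1.259
Css,max = 19.4 × 1.259 ≈ 24.4 µg/mL

24.4 µg/mL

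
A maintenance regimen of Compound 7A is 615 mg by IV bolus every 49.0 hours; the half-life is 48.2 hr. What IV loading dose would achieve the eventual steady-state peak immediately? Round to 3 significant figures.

1220 mg

k = ln 2 / 48.2 = 0.01438 hr⁻¹
Accumulation ratio R = 1 / (1 − e^(−kτ)) = 1 / (1 − e^(−0.01438×49.0)) = 1 / (1 − 0.4943) = 1.977
Loading dose = maintenance dose × R = 615 × 1.977 ≈ 1220 mg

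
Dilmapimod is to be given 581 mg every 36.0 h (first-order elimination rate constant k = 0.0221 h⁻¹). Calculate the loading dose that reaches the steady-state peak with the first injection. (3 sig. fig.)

1060 mg

Accumulation ratio R = 1 / (1 − e^(−kτ)) = 1 / (1 − e^(−0.02210×36.0)) = 1 / (1 − 0.4513) = 1.823
Loading dose = maintenance dose × R = 581 × 1.823 ≈ 1060 mg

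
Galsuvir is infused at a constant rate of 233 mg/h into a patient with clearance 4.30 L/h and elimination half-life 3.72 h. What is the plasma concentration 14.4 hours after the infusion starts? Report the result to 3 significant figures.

50.5 µg/mL

Css = rate / CL = 233 / 4.30 = 54.19 µg/mL
k = ln 2 / 3.72 = 0.1863 h⁻¹
C(t) = Css (1 − e^(−kt)) = 54.19 × (1 − e^(−2.683)) = 54.19 × 0.9317 ≈ 50.5 µg/mL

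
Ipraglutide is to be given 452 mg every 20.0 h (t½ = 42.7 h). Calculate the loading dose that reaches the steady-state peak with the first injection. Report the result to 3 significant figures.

1630 mg

k = ln 2 / 42.7 = 0.01623 h⁻¹
Accumulation ratio R = 1 / (1 − e^(−kτ)) = 1 / (1 − e^(−0.01623×20.0)) = 1 / (1 − 0.7228) = 3.607
Loading dose = maintenance dose × R = 452 × 3.607 ≈ 1630 mg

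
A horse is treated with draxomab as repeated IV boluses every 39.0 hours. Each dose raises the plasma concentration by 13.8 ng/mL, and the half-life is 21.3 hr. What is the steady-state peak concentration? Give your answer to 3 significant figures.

k = ln 2 / 21.3 = 0.03254 hr⁻¹
Fraction remaining after one interval: e^(−kτ) = e^(−0.03254 × 39.0) = 0.2811
R = 1 / (1 − 0.2811) = 1.391
Css,max = 13.8 × 1.391 ≈ 19.2 ng/mL

19.2 ng/mL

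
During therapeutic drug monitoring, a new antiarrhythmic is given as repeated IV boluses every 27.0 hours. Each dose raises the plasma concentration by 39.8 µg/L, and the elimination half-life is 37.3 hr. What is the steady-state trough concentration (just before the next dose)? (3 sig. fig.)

k = ln 2 / 37.3 = 0.01858 hr⁻¹
Fraction remaining after one interval: e^(−kτ) = e^(−0.01858 × 27.0) = 0.6055
R = 1 / (1 − 0.6055) = 2.535
Css,max = 39.8 × 2.535 = 100.9 µg/L
Css,min = Css,max × e^(−kτ) = 100.9 × 0.6055 ≈ 61.1 µg/L

61.1 µg/L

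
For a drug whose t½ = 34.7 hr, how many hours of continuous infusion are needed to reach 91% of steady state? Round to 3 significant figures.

121 hours

k = ln 2 / 34.7 = 0.01998 hr⁻¹
f = 1 − e^(−kt)  ⇒  t = −ln(1 − f) / k
t = −ln(1 − 0.91) / 0.01998 = 2.408 / 0.01998 ≈ 121 hours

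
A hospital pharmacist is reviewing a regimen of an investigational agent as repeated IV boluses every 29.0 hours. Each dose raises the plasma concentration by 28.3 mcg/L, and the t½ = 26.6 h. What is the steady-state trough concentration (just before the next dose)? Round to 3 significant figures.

25.1 mcg/L

k = ln 2 / 26.6 = 0.02606 h⁻¹
Fraction remaining after one interval: e^(−kτ) = e^(−0.02606 × 29.0) = 0.4697
R = 1 / (1 − 0.4697) = 1.886
Css,max = 28.3 × 1.886 = 53.36 mcg/L
Css,min = Css,max × e^(−kτ) = 53.36 × 0.4697 ≈ 25.1 mcg/L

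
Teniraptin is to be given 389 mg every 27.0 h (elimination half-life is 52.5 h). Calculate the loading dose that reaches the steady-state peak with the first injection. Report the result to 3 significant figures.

k = ln 2 / 52.5 = 0.01320 h⁻¹
Accumulation ratio R = 1 / (1 − e^(−kτ)) = 1 / (1 − e^(−0.01320×27.0)) = 1 / (1 − 0.7001) = 3.335
Loading dose = maintenance dose × R = 389 × 3.335 ≈ 1300 mg

1300 mg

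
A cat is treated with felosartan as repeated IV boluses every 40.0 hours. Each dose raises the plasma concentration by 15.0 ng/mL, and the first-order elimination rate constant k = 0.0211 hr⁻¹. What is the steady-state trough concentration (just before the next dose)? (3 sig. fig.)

Fraction remaining after one interval: e^(−kτ) = e^(−0.02110 × 40.0) = 0.4300
R = 1 / (1 − 0.4300) = 1.754
Css,max = 15.0 × 1.754 = 26.32 ng/mL
Css,min = Css,max × e^(−kτ) = 26.32 × 0.4300 ≈ 11.3 ng/mL

11.3 ng/mL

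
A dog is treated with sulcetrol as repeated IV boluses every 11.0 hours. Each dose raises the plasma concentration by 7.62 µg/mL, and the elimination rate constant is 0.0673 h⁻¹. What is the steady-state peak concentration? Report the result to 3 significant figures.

14.6 µg/mL

Fraction remaining after one interval: e^(−kτ) = e^(−0.06730 × 11.0) = 0.4770
R = 1 / (1 − 0.4770) = 1.912
Css,max = 7.62 × 1.912 ≈ 14.6 µg/mL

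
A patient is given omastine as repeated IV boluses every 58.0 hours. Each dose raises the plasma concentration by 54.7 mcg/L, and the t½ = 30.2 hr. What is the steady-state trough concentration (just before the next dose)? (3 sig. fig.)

k = ln 2 / 30.2 = 0.02295 hr⁻¹
Fraction remaining after one interval: e^(−kτ) = e^(−0.02295 × 58.0) = 0.2642
R = 1 / (1 − 0.2642) = 1.359
Css,max = 54.7 × 1.359 = 74.34 mcg/L
Css,min = Css,max × e^(−kτ) = 74.34 × 0.2642 ≈ 19.6 mcg/L

19.6 mcg/L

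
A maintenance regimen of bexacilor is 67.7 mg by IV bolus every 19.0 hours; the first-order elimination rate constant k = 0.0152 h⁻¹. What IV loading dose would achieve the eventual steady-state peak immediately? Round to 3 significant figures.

Accumulation ratio R = 1 / (1 − e^(−kτ)) = 1 / (1 − e^(−0.01520×19.0)) = 1 / (1 − 0.7492) = 3.987
Loading dose = maintenance dose × R = 67.7 × 3.987 ≈ 270 mg

270 mg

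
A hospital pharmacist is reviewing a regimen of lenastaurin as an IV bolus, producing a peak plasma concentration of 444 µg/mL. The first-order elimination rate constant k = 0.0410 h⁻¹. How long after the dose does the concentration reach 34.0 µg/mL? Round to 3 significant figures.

62.7 hours

C(t) = C₀ e^(−kt)  ⇒  t = ln(C₀/C) / k
t = ln(444/34.0) / 0.04100 = 2.569 / 0.04100 ≈ 62.7 hours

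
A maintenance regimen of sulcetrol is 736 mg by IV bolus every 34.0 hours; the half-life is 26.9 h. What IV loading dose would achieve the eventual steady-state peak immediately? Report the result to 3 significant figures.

1260 mg

k = ln 2 / 26.9 = 0.02577 h⁻¹
Accumulation ratio R = 1 / (1 − e^(−kτ)) = 1 / (1 − e^(−0.02577×34.0)) = 1 / (1 − 0.4164) = 1.714
Loading dose = maintenance dose × R = 736 × 1.714 ≈ 1260 mg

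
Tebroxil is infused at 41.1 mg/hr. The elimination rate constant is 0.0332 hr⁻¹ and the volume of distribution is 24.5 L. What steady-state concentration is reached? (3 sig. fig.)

50.5 mg/L

CL = k · V = 0.0332 × 24.5 = 0.8134 L/hr
Css = rate / CL = 41.1 / 0.8134 ≈ 50.5 mg/L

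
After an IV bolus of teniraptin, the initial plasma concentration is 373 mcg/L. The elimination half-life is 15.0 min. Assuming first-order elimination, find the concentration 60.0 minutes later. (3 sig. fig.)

23.3 mcg/L

k = ln 2 / 15.0 = 0.04621 min⁻¹
C(t) = C₀ e^(−kt) = 373 × e^(−0.04621 × 60.0) = 373 × e^(−2.773) = 373 × 0.06250 ≈ 23.3 mcg/L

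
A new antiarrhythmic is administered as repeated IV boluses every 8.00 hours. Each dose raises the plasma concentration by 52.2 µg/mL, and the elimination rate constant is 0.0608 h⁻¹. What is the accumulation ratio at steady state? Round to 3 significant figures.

Fraction remaining after one interval: e^(−kτ) = e^(−0.06080 × 8.00) = 0.6148
R = 1 / (1 − 0.6148) = 1 / 0.3852 ≈ 2.60

2.60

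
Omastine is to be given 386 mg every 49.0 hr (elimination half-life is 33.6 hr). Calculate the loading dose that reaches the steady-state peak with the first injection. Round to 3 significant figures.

k = ln 2 / 33.6 = 0.02063 hr⁻¹
Accumulation ratio R = 1 / (1 − e^(−kτ)) = 1 / (1 − e^(−0.02063×49.0)) = 1 / (1 − 0.3639) = 1.572
Loading dose = maintenance dose × R = 386 × 1.572 ≈ 607 mg

607 mg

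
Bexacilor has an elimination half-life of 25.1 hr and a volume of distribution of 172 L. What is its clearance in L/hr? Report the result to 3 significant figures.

k = ln 2 / t½ = ln 2 / 25.1 = 0.02762 hr⁻¹
CL = k · V = 0.02762 × 172 ≈ 4.75 L/hr

4.75 L/hr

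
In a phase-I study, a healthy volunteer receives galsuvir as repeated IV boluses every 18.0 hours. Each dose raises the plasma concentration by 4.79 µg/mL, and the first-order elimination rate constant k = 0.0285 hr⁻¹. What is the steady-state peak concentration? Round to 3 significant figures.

11.9 µg/mL

Fraction remaining after one interval: e^(−kτ) = e^(−0.02850 × 18.0) = 0.5987
R = 1 / (1 − 0.5987) = 2.492
Css,max = 4.79 × 2.492 ≈ 11.9 µg/mL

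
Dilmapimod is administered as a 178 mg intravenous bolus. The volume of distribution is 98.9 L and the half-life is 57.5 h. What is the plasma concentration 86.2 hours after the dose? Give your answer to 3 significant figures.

0.637 mg/L

C₀ = dose / V = 178 / 98.9 = 1.800 mg/L
k = ln 2 / 57.5 = 0.01205 h⁻¹
C(t) = C₀ e^(−kt) = 1.800 × e^(−0.01205 × 86.2) = 1.800 × e^(−1.039) = 1.800 × 0.3538 ≈ 0.637 mg/L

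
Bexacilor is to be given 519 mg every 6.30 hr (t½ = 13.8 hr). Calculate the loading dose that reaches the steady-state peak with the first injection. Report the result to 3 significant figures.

1910 mg

k = ln 2 / 13.8 = 0.05023 hr⁻¹
Accumulation ratio R = 1 / (1 − e^(−kτ)) = 1 / (1 − e^(−0.05023×6.30)) = 1 / (1 − 0.7287) = 3.687
Loading dose = maintenance dose × R = 519 × 3.687 ≈ 1910 mg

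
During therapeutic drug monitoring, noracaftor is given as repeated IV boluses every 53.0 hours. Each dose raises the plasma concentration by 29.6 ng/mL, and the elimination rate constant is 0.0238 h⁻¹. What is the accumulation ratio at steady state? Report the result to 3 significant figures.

1.40

Fraction remaining after one interval: e^(−kτ) = e^(−0.02380 × 53.0) = 0.2833
R = 1 / (1 − 0.2833) = 1 / 0.7167 ≈ 1.40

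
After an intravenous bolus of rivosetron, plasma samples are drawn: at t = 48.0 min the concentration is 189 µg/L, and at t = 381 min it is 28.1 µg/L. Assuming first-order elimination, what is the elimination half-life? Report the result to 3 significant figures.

k = ln(C₁/C₂) / (t₂ − t₁) = ln(189/28.1) / (381 − 48.0)
  = 1.906 / 333.0 = 0.005724 min⁻¹
t½ = ln 2 / k = ln 2 / 0.005724 ≈ 121 minutes

121 minutes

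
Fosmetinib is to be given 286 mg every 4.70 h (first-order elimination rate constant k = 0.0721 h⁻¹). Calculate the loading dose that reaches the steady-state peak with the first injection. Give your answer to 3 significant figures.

995 mg

Accumulation ratio R = 1 / (1 − e^(−kτ)) = 1 / (1 − e^(−0.07210×4.70)) = 1 / (1 − 0.7126) = 3.479
Loading dose = maintenance dose × R = 286 × 3.479 ≈ 995 mg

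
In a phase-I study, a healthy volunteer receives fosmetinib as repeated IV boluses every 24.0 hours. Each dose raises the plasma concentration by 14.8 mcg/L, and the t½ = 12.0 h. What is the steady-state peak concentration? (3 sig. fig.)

k = ln 2 / 12.0 = 0.05776 h⁻¹
Fraction remaining after one interval: e^(−kτ) = e^(−0.05776 × 24.0) = 0.2500
R = 1 / (1 − 0.2500) = 1.333
Css,max = 14.8 × 1.333 ≈ 19.7 mcg/L

19.7 mcg/L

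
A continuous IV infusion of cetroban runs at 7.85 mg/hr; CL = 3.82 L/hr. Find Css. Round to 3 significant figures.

Css = infusion rate / CL = 7.85 / 3.82 ≈ 2.05 mg/L

2.05 mg/L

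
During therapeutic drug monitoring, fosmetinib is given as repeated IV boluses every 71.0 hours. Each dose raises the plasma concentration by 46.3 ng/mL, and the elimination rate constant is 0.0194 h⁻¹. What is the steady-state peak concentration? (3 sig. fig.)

61.9 ng/mL

Fraction remaining after one interval: e^(−kτ) = e^(−0.01940 × 71.0) = 0.2522
R = 1 / (1 − 0.2522) = 1.337
Css,max = 46.3 × 1.337 ≈ 61.9 ng/mL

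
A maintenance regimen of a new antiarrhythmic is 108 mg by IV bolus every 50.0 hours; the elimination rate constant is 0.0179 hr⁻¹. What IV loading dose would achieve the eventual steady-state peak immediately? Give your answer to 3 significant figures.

Accumulation ratio R = 1 / (1 − e^(−kτ)) = 1 / (1 − e^(−0.01790×50.0)) = 1 / (1 − 0.4086) = 1.691
Loading dose = maintenance dose × R = 108 × 1.691 ≈ 183 mg

183 mg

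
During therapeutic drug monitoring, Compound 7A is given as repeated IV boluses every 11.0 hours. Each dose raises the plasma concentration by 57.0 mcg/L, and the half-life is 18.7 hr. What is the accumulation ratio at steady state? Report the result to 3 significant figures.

k = ln 2 / 18.7 = 0.03707 hr⁻¹
Fraction remaining after one interval: e^(−kτ) = e^(−0.03707 × 11.0) = 0.6652
R = 1 / (1 − 0.6652) = 1 / 0.3348 ≈ 2.99

2.99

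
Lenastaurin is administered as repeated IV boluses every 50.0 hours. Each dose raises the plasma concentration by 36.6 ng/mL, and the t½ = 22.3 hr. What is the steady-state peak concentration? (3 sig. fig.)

k = ln 2 / 22.3 = 0.03108 hr⁻¹
Fraction remaining after one interval: e^(−kτ) = e^(−0.03108 × 50.0) = 0.2114
R = 1 / (1 − 0.2114) = 1.268
Css,max = 36.6 × 1.268 ≈ 46.4 ng/mL

46.4 ng/mL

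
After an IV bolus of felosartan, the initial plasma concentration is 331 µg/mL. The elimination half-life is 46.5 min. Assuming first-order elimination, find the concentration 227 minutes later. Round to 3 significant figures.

k = ln 2 / 46.5 = 0.01491 min⁻¹
227 min is 4.882 half-lives, so C = 331 × (1/2)^4.882 = 331 × 0.03392 ≈ 11.2 µg/mL

11.2 µg/mL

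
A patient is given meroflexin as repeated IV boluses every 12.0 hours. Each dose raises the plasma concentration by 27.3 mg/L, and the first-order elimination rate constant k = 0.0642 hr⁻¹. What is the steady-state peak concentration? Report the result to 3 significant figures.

Fraction remaining after one interval: e^(−kτ) = e^(−0.06420 × 12.0) = 0.4628
R = 1 / (1 − 0.4628) = 1.862
Css,max = 27.3 × 1.862 ≈ 50.8 mg/L

50.8 mg/L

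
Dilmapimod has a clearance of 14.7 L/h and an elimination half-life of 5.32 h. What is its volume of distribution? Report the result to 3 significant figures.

k = ln 2 / t½ = ln 2 / 5.32 = 0.1303 h⁻¹
V = CL / k = 14.7 / 0.1303 ≈ 113 L

113 L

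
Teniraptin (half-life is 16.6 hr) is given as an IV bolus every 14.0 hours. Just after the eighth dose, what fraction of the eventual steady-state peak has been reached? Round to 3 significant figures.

k = ln 2 / 16.6 = 0.04176 hr⁻¹
f_n = 1 − e^(−nkτ) = 1 − e^(−8 × 0.04176 × 14.0) = 1 − e^(−4.677) = 1 − 0.009310 ≈ 0.991

0.991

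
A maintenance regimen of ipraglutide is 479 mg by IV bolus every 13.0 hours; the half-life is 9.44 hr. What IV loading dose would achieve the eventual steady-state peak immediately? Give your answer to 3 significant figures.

k = ln 2 / 9.44 = 0.07343 hr⁻¹
Accumulation ratio R = 1 / (1 − e^(−kτ)) = 1 / (1 − e^(−0.07343×13.0)) = 1 / (1 − 0.3850) = 1.626
Loading dose = maintenance dose × R = 479 × 1.626 ≈ 779 mg

779 mg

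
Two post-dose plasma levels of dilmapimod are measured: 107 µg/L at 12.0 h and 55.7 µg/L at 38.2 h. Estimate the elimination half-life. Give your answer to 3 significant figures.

k = ln(C₁/C₂) / (t₂ − t₁) = ln(107/55.7) / (38.2 − 12.0)
  = 0.6528 / 26.20 = 0.02492 h⁻¹
t½ = ln 2 / k = ln 2 / 0.02492 ≈ 27.8 hours

27.8 hours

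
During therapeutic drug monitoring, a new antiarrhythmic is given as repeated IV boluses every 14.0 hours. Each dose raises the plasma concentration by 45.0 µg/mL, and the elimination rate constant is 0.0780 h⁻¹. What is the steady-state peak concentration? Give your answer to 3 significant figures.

67.7 µg/mL

Fraction remaining after one interval: e^(−kτ) = e^(−0.07800 × 14.0) = 0.3355
R = 1 / (1 − 0.3355) = 1.505
Css,max = 45.0 × 1.505 ≈ 67.7 µg/mL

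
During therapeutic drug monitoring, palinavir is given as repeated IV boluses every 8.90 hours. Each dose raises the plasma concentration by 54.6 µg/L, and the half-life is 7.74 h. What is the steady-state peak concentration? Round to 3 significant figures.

99.4 µg/L

k = ln 2 / 7.74 = 0.08955 h⁻¹
Fraction remaining after one interval: e^(−kτ) = e^(−0.08955 × 8.90) = 0.4507
R = 1 / (1 − 0.4507) = 1.820
Css,max = 54.6 × 1.820 ≈ 99.4 µg/L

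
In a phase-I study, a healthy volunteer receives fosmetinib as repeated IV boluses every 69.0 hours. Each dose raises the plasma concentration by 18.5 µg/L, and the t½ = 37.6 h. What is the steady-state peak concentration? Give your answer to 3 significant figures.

25.7 µg/L

k = ln 2 / 37.6 = 0.01843 h⁻¹
Fraction remaining after one interval: e^(−kτ) = e^(−0.01843 × 69.0) = 0.2803
R = 1 / (1 − 0.2803) = 1.389
Css,max = 18.5 × 1.389 ≈ 25.7 µg/L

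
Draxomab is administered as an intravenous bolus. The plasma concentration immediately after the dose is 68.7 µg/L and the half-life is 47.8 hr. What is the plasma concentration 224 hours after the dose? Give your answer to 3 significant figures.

k = ln 2 / 47.8 = 0.01450 hr⁻¹
C(t) = C₀ e^(−kt) = 68.7 × e^(−0.01450 × 224) = 68.7 × e^(−3.248) = 68.7 × 0.03884 ≈ 2.67 µg/L

2.67 µg/L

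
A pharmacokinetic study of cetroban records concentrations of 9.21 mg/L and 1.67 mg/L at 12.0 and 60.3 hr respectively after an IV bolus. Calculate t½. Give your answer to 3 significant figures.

k = ln(C₁/C₂) / (t₂ − t₁) = ln(9.21/1.67) / (60.3 − 12.0)
  = 1.707 / 48.30 = 0.03535 hr⁻¹
t½ = ln 2 / k = ln 2 / 0.03535 ≈ 19.6 hours

19.6 hours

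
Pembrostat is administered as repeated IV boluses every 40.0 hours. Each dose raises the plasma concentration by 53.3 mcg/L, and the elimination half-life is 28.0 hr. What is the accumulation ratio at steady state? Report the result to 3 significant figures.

1.59

k = ln 2 / 28.0 = 0.02476 hr⁻¹
Fraction remaining after one interval: e^(−kτ) = e^(−0.02476 × 40.0) = 0.3715
R = 1 / (1 − 0.3715) = 1 / 0.6285 ≈ 1.59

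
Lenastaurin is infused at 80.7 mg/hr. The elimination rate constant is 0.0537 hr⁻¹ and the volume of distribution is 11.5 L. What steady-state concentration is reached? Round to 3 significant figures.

131 mg/L

CL = k · V = 0.0537 × 11.5 = 0.6175 L/hr
Css = rate / CL = 80.7 / 0.6175 ≈ 131 mg/L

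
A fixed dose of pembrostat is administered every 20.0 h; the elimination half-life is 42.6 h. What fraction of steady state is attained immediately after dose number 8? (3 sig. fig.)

k = ln 2 / 42.6 = 0.01627 h⁻¹
f_n = 1 − e^(−nkτ) = 1 − e^(−8 × 0.01627 × 20.0) = 1 − e^(−2.603) = 1 − 0.07402 ≈ 0.926

0.926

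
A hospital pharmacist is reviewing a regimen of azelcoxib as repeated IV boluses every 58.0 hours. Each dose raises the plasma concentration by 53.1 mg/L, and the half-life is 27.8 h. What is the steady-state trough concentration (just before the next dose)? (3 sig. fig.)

16.4 mg/L

k = ln 2 / 27.8 = 0.02493 h⁻¹
Fraction remaining after one interval: e^(−kτ) = e^(−0.02493 × 58.0) = 0.2355
R = 1 / (1 − 0.2355) = 1.308
Css,max = 53.1 × 1.308 = 69.46 mg/L
Css,min = Css,max × e^(−kτ) = 69.46 × 0.2355 ≈ 16.4 mg/L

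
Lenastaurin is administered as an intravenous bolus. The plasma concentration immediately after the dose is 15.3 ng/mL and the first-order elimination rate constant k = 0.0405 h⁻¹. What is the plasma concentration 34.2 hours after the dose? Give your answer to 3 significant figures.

C(t) = C₀ e^(−kt) = 15.3 × e^(−0.04050 × 34.2) = 15.3 × e^(−1.385) = 15.3 × 0.2503 ≈ 3.83 ng/mL

3.83 ng/mL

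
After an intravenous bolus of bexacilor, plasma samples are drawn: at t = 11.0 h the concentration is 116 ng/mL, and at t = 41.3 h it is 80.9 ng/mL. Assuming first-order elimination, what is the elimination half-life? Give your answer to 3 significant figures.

k = ln(C₁/C₂) / (t₂ − t₁) = ln(116/80.9) / (41.3 − 11.0)
  = 0.3604 / 30.30 = 0.01189 h⁻¹
t½ = ln 2 / k = ln 2 / 0.01189 ≈ 58.3 hours

58.3 hours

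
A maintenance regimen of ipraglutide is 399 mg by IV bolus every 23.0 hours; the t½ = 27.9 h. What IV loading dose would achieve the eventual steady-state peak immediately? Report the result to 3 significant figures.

917 mg

k = ln 2 / 27.9 = 0.02484 h⁻¹
Accumulation ratio R = 1 / (1 − e^(−kτ)) = 1 / (1 − e^(−0.02484×23.0)) = 1 / (1 − 0.5647) = 2.297
Loading dose = maintenance dose × R = 399 × 2.297 ≈ 917 mg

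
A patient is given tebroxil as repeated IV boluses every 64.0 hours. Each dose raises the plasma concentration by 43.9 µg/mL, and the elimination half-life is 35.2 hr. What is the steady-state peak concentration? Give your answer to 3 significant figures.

k = ln 2 / 35.2 = 0.01969 hr⁻¹
Fraction remaining after one interval: e^(−kτ) = e^(−0.01969 × 64.0) = 0.2836
R = 1 / (1 − 0.2836) = 1.396
Css,max = 43.9 × 1.396 ≈ 61.3 µg/mL

61.3 µg/mL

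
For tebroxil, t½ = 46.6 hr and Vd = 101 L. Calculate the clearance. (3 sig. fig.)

1.50 L/hr

k = ln 2 / t½ = ln 2 / 46.6 = 0.01487 hr⁻¹
CL = k · V = 0.01487 × 101 ≈ 1.50 L/hr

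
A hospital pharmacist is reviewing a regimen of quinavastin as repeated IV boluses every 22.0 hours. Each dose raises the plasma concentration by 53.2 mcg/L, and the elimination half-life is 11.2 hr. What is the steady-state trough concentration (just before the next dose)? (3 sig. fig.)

18.3 mcg/L

k = ln 2 / 11.2 = 0.06189 hr⁻¹
Fraction remaining after one interval: e^(−kτ) = e^(−0.06189 × 22.0) = 0.2563
R = 1 / (1 − 0.2563) = 1.345
Css,max = 53.2 × 1.345 = 71.53 mcg/L
Css,min = Css,max × e^(−kτ) = 71.53 × 0.2563 ≈ 18.3 mcg/L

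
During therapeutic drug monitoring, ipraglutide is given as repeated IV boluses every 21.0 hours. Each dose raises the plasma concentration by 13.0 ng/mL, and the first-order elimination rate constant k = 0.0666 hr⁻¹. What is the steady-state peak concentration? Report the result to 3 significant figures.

Fraction remaining after one interval: e^(−kτ) = e^(−0.06660 × 21.0) = 0.2469
R = 1 / (1 − 0.2469) = 1.328
Css,max = 13.0 × 1.328 ≈ 17.3 ng/mL

17.3 ng/mL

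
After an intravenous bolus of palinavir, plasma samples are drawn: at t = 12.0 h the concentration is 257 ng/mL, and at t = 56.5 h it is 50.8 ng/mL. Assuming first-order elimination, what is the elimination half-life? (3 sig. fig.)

k = ln(C₁/C₂) / (t₂ − t₁) = ln(257/50.8) / (56.5 − 12.0)
  = 1.621 / 44.50 = 0.03643 h⁻¹
t½ = ln 2 / k = ln 2 / 0.03643 ≈ 19.0 hours

19.0 hours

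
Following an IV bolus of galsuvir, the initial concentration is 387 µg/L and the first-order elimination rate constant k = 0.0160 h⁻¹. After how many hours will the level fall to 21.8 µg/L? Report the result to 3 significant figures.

180 hours

C(t) = C₀ e^(−kt)  ⇒  t = ln(C₀/C) / k
t = ln(387/21.8) / 0.01600 = 2.877 / 0.01600 ≈ 180 hours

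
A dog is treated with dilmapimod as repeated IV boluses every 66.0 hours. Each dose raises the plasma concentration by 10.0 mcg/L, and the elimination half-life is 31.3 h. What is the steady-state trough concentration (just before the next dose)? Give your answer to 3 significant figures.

3.02 mcg/L

k = ln 2 / 31.3 = 0.02215 h⁻¹
Fraction remaining after one interval: e^(−kτ) = e^(−0.02215 × 66.0) = 0.2319
R = 1 / (1 − 0.2319) = 1.302
Css,max = 10.0 × 1.302 = 13.02 mcg/L
Css,min = Css,max × e^(−kτ) = 13.02 × 0.2319 ≈ 3.02 mcg/L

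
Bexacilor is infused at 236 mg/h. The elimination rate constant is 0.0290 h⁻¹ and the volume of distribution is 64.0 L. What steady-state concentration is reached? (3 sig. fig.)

CL = k · V = 0.0290 × 64.0 = 1.856 L/h
Css = rate / CL = 236 / 1.856 ≈ 127 µg/mL

127 µg/mL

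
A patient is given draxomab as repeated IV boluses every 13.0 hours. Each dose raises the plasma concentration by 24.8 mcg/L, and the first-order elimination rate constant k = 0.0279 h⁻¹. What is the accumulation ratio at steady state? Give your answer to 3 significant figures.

Fraction remaining after one interval: e^(−kτ) = e^(−0.02790 × 13.0) = 0.6958
R = 1 / (1 − 0.6958) = 1 / 0.3042 ≈ 3.29

3.29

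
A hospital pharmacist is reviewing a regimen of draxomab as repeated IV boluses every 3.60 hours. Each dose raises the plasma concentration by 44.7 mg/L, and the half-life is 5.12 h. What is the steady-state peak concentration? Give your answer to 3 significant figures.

116 mg/L

k = ln 2 / 5.12 = 0.1354 h⁻¹
Fraction remaining after one interval: e^(−kτ) = e^(−0.1354 × 3.60) = 0.6142
R = 1 / (1 − 0.6142) = 2.592
Css,max = 44.7 × 2.592 ≈ 116 mg/L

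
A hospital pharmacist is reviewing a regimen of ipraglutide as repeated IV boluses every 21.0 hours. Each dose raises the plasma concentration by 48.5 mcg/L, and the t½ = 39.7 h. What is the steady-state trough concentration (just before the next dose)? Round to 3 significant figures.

110 mcg/L

k = ln 2 / 39.7 = 0.01746 h⁻¹
Fraction remaining after one interval: e^(−kτ) = e^(−0.01746 × 21.0) = 0.6931
R = 1 / (1 − 0.6931) = 3.258
Css,max = 48.5 × 3.258 = 158.0 mcg/L
Css,min = Css,max × e^(−kτ) = 158.0 × 0.6931 ≈ 110 mcg/L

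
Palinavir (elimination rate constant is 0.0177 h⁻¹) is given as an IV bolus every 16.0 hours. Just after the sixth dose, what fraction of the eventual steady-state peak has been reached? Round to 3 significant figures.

0.817

f_n = 1 − e^(−nkτ) = 1 − e^(−6 × 0.01770 × 16.0) = 1 − e^(−1.699) = 1 − 0.1828 ≈ 0.817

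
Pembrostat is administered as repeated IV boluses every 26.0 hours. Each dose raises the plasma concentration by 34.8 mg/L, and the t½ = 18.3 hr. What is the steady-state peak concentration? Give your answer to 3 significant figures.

55.5 mg/L

k = ln 2 / 18.3 = 0.03788 hr⁻¹
Fraction remaining after one interval: e^(−kτ) = e^(−0.03788 × 26.0) = 0.3735
R = 1 / (1 − 0.3735) = 1.596
Css,max = 34.8 × 1.596 ≈ 55.5 mg/L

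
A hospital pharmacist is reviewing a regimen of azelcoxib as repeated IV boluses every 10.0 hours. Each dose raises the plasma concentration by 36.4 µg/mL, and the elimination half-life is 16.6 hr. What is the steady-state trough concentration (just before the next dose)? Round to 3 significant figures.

k = ln 2 / 16.6 = 0.04176 hr⁻¹
Fraction remaining after one interval: e^(−kτ) = e^(−0.04176 × 10.0) = 0.6587
R = 1 / (1 − 0.6587) = 2.930
Css,max = 36.4 × 2.930 = 106.6 µg/mL
Css,min = Css,max × e^(−kτ) = 106.6 × 0.6587 ≈ 70.2 µg/mL

70.2 µg/mL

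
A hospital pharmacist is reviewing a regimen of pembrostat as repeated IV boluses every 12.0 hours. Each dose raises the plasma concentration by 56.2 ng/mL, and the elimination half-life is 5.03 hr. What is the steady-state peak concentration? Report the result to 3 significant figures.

k = ln 2 / 5.03 = 0.1378 hr⁻¹
Fraction remaining after one interval: e^(−kτ) = e^(−0.1378 × 12.0) = 0.1914
R = 1 / (1 − 0.1914) = 1.237
Css,max = 56.2 × 1.237 ≈ 69.5 ng/mL

69.5 ng/mL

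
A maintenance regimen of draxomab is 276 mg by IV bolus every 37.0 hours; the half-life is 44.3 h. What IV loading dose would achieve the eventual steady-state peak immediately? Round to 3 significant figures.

628 mg

k = ln 2 / 44.3 = 0.01565 h⁻¹
Accumulation ratio R = 1 / (1 − e^(−kτ)) = 1 / (1 − e^(−0.01565×37.0)) = 1 / (1 − 0.5605) = 2.275
Loading dose = maintenance dose × R = 276 × 2.275 ≈ 628 mg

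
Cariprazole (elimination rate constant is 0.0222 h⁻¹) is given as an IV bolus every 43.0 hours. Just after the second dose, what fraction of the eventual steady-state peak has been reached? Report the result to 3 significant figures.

0.852

f_n = 1 − e^(−nkτ) = 1 − e^(−2 × 0.02220 × 43.0) = 1 − e^(−1.909) = 1 − 0.1482 ≈ 0.852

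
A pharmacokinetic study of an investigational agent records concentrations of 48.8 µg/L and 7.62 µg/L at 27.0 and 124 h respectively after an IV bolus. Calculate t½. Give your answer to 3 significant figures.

k = ln(C₁/C₂) / (t₂ − t₁) = ln(48.8/7.62) / (124 − 27.0)
  = 1.857 / 97.00 = 0.01914 h⁻¹
t½ = ln 2 / k = ln 2 / 0.01914 ≈ 36.2 hours

36.2 hours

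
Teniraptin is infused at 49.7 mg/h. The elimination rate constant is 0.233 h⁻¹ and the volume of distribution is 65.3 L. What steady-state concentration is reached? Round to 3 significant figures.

3.27 µg/mL

CL = k · V = 0.233 × 65.3 = 15.21 L/h
Css = rate / CL = 49.7 / 15.21 ≈ 3.27 µg/mL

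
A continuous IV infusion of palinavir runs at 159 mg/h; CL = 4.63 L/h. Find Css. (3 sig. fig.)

34.3 µg/mL

Css = infusion rate / CL = 159 / 4.63 ≈ 34.3 µg/mL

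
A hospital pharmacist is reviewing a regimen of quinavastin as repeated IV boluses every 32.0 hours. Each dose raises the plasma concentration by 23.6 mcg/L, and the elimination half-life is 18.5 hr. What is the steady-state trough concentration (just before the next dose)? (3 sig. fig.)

10.2 mcg/L

k = ln 2 / 18.5 = 0.03747 hr⁻¹
Fraction remaining after one interval: e^(−kτ) = e^(−0.03747 × 32.0) = 0.3015
R = 1 / (1 − 0.3015) = 1.432
Css,max = 23.6 × 1.432 = 33.79 mcg/L
Css,min = Css,max × e^(−kτ) = 33.79 × 0.3015 ≈ 10.2 mcg/L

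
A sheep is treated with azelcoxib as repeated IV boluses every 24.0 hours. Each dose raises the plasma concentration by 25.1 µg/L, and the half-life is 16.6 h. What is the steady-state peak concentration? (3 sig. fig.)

39.7 µg/L

k = ln 2 / 16.6 = 0.04176 h⁻¹
Fraction remaining after one interval: e^(−kτ) = e^(−0.04176 × 24.0) = 0.3671
R = 1 / (1 − 0.3671) = 1.580
Css,max = 25.1 × 1.580 ≈ 39.7 µg/L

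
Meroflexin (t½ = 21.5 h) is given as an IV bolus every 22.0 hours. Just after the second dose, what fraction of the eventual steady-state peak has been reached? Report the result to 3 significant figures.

0.758

k = ln 2 / 21.5 = 0.03224 h⁻¹
f_n = 1 − e^(−nkτ) = 1 − e^(−2 × 0.03224 × 22.0) = 1 − e^(−1.419) = 1 − 0.2421 ≈ 0.758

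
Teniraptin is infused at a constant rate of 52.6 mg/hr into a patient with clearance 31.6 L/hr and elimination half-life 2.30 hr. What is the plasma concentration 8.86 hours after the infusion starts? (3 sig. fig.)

1.55 mg/L

Css = rate / CL = 52.6 / 31.6 = 1.665 mg/L
k = ln 2 / 2.30 = 0.3014 hr⁻¹
C(t) = Css (1 − e^(−kt)) = 1.665 × (1 − e^(−2.670)) = 1.665 × 0.9308 ≈ 1.55 mg/L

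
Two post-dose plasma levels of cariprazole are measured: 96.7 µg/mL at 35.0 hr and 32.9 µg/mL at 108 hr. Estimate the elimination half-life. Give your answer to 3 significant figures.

46.9 hours

k = ln(C₁/C₂) / (t₂ − t₁) = ln(96.7/32.9) / (108 − 35.0)
  = 1.078 / 73.00 = 0.01477 hr⁻¹
t½ = ln 2 / k = ln 2 / 0.01477 ≈ 46.9 hours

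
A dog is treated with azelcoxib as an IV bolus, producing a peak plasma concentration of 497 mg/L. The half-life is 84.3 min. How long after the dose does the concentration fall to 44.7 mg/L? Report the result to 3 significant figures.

293 minutes

k = ln 2 / 84.3 = 0.008222 min⁻¹
C(t) = C₀ e^(−kt)  ⇒  t = ln(C₀/C) / k
t = ln(497/44.7) / 0.008222 = 2.409 / 0.008222 ≈ 293 minutes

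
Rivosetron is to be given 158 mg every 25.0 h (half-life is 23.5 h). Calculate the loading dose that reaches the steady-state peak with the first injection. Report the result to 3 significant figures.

303 mg

k = ln 2 / 23.5 = 0.02950 h⁻¹
Accumulation ratio R = 1 / (1 − e^(−kτ)) = 1 / (1 − e^(−0.02950×25.0)) = 1 / (1 − 0.4784) = 1.917
Loading dose = maintenance dose × R = 158 × 1.917 ≈ 303 mg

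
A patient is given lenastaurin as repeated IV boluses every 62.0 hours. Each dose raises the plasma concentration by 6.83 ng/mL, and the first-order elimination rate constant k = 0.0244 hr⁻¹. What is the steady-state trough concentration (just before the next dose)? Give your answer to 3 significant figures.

Fraction remaining after one interval: e^(−kτ) = e^(−0.02440 × 62.0) = 0.2203
R = 1 / (1 − 0.2203) = 1.283
Css,max = 6.83 × 1.283 = 8.760 ng/mL
Css,min = Css,max × e^(−kτ) = 8.760 × 0.2203 ≈ 1.93 ng/mL

1.93 ng/mL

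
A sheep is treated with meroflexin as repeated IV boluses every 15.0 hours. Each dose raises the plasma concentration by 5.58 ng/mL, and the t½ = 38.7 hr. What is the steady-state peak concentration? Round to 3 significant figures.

k = ln 2 / 38.7 = 0.01791 hr⁻¹
Fraction remaining after one interval: e^(−kτ) = e^(−0.01791 × 15.0) = 0.7644
R = 1 / (1 − 0.7644) = 4.245
Css,max = 5.58 × 4.245 ≈ 23.7 ng/mL

23.7 ng/mL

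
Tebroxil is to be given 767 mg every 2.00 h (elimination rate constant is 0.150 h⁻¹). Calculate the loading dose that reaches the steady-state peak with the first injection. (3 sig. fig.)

Accumulation ratio R = 1 / (1 − e^(−kτ)) = 1 / (1 − e^(−0.1500×2.00)) = 1 / (1 − 0.7408) = 3.858
Loading dose = maintenance dose × R = 767 × 3.858 ≈ 2960 mg

2960 mg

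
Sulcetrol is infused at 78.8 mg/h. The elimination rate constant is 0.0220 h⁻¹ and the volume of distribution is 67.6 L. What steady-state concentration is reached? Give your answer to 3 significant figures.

CL = k · V = 0.0220 × 67.6 = 1.487 L/h
Css = rate / CL = 78.8 / 1.487 ≈ 53.0 µg/mL

53.0 µg/mL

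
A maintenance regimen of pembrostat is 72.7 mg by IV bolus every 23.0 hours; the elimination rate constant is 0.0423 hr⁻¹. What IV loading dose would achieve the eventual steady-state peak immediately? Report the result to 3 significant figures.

117 mg

Accumulation ratio R = 1 / (1 − e^(−kτ)) = 1 / (1 − e^(−0.04230×23.0)) = 1 / (1 − 0.3780) = 1.608
Loading dose = maintenance dose × R = 72.7 × 1.608 ≈ 117 mg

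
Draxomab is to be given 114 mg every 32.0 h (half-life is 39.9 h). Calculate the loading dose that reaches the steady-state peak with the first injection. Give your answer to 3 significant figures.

k = ln 2 / 39.9 = 0.01737 h⁻¹
Accumulation ratio R = 1 / (1 − e^(−kτ)) = 1 / (1 − e^(−0.01737×32.0)) = 1 / (1 − 0.5736) = 2.345
Loading dose = maintenance dose × R = 114 × 2.345 ≈ 267 mg

267 mg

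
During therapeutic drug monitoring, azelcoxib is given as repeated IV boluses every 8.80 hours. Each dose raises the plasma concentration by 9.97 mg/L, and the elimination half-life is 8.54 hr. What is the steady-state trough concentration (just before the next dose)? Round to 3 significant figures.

k = ln 2 / 8.54 = 0.08116 hr⁻¹
Fraction remaining after one interval: e^(−kτ) = e^(−0.08116 × 8.80) = 0.4896
R = 1 / (1 − 0.4896) = 1.959
Css,max = 9.97 × 1.959 = 19.53 mg/L
Css,min = Css,max × e^(−kτ) = 19.53 × 0.4896 ≈ 9.56 mg/L

9.56 mg/L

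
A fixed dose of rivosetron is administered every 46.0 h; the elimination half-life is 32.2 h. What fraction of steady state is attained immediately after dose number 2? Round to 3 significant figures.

k = ln 2 / 32.2 = 0.02153 h⁻¹
f_n = 1 − e^(−nkτ) = 1 − e^(−2 × 0.02153 × 46.0) = 1 − e^(−1.980) = 1 − 0.1380 ≈ 0.862

0.862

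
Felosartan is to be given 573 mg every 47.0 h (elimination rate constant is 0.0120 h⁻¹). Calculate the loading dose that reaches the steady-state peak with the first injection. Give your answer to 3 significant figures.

Accumulation ratio R = 1 / (1 − e^(−kτ)) = 1 / (1 − e^(−0.01200×47.0)) = 1 / (1 − 0.5689) = 2.320
Loading dose = maintenance dose × R = 573 × 2.320 ≈ 1330 mg

1330 mg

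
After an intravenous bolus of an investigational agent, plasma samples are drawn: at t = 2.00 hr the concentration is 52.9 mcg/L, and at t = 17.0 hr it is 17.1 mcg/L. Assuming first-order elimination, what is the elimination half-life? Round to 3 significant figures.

9.21 hours

k = ln(C₁/C₂) / (t₂ − t₁) = ln(52.9/17.1) / (17.0 − 2.00)
  = 1.129 / 15.00 = 0.07529 hr⁻¹
t½ = ln 2 / k = ln 2 / 0.07529 ≈ 9.21 hours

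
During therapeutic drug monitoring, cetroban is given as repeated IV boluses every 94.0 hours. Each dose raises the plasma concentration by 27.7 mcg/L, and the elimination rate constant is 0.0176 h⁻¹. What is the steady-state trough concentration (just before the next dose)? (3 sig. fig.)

6.55 mcg/L

Fraction remaining after one interval: e^(−kτ) = e^(−0.01760 × 94.0) = 0.1912
R = 1 / (1 − 0.1912) = 1.236
Css,max = 27.7 × 1.236 = 34.25 mcg/L
Css,min = Css,max × e^(−kτ) = 34.25 × 0.1912 ≈ 6.55 mcg/L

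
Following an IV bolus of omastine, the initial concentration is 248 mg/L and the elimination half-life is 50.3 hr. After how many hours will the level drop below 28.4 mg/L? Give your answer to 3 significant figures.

157 hours

k = ln 2 / 50.3 = 0.01378 hr⁻¹
C(t) = C₀ e^(−kt)  ⇒  t = ln(C₀/C) / k
t = ln(248/28.4) / 0.01378 = 2.167 / 0.01378 ≈ 157 hours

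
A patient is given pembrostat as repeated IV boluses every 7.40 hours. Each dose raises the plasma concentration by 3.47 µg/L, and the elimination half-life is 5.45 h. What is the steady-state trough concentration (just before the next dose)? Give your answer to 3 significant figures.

k = ln 2 / 5.45 = 0.1272 h⁻¹
Fraction remaining after one interval: e^(−kτ) = e^(−0.1272 × 7.40) = 0.3902
R = 1 / (1 − 0.3902) = 1.640
Css,max = 3.47 × 1.640 = 5.690 µg/L
Css,min = Css,max × e^(−kτ) = 5.690 × 0.3902 ≈ 2.22 µg/L

2.22 µg/L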